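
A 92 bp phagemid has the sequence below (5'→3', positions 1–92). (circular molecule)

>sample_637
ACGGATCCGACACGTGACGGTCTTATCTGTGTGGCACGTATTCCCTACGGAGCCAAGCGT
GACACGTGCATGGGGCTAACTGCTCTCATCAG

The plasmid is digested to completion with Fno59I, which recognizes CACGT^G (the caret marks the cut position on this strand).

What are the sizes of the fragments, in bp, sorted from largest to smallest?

Fno59I sites (CACGTG) start at positions 11, 63.
Fno59I cuts after base 5 of each site (before the last base), so after positions 15, 67.
Circular molecule, 2 cuts → 2 fragments:
  16–67 → 52 bp
  68–92 then 1–15 → 25 + 15 = 40 bp
Sorted largest to smallest: 52, 40 bp.

52, 40 bp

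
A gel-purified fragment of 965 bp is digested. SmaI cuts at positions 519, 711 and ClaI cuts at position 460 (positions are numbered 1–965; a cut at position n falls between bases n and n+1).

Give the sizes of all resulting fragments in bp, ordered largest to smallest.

Combined cut positions (sorted): 460, 519, 711.
Linear molecule, 3 cuts → 4 fragments:
  460 − 0 = 460 bp
  519 − 460 = 59 bp
  711 − 519 = 192 bp
  965 − 711 = 254 bp
Sorted largest to smallest: 460, 254, 192, 59 bp.

460, 254, 192, 59 bp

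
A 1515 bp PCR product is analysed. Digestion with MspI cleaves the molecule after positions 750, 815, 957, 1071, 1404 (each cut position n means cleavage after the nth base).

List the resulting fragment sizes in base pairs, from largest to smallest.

750, 333, 142, 114, 111, 65 bp

Linear molecule, 5 cuts → 6 fragments:
  750 − 0 = 750 bp
  815 − 750 = 65 bp
  957 − 815 = 142 bp
  1071 − 957 = 114 bp
  1404 − 1071 = 333 bp
  1515 − 1404 = 111 bp
Sorted largest to smallest: 750, 333, 142, 114, 111, 65 bp.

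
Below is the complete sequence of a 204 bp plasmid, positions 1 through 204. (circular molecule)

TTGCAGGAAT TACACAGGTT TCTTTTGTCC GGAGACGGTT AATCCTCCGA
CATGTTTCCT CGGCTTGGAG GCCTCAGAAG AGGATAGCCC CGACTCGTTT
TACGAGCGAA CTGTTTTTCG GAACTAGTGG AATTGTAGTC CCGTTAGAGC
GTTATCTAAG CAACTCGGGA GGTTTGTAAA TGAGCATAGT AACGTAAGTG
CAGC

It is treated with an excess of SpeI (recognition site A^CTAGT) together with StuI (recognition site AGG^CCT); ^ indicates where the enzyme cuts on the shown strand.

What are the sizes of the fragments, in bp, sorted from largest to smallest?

The SpeI site (ACTAGT) starts at position 123.
SpeI cuts after the first base of each site, so after position 123.
The StuI site (AGGCCT) starts at position 69.
StuI cuts after base 3 of each site, so after position 71.
Combined cut positions: 71, 123.
Circular molecule, 2 cuts → 2 fragments:
  72–123 → 52 bp
  124–204 then 1–71 → 81 + 71 = 152 bp
Sorted largest to smallest: 152, 52 bp.

152, 52 bp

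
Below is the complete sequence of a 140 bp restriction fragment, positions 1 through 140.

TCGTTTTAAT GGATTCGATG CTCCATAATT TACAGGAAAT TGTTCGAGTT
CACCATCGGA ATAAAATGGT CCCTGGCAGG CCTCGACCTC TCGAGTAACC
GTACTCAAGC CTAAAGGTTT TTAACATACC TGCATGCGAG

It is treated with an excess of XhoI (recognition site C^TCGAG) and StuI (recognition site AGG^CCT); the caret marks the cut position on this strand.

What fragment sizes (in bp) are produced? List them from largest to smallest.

80, 50, 10 bp

The XhoI site (CTCGAG) starts at position 90.
XhoI cuts after the first base of each site, so after position 90.
The StuI site (AGGCCT) starts at position 78.
StuI cuts after base 3 of each site, so after position 80.
Combined cut positions: 80, 90.
Linear molecule, 2 cuts → 3 fragments:
  1–80 → 80 bp
  81–90 → 10 bp
  91–140 → 50 bp
Sorted largest to smallest: 80, 50, 10 bp.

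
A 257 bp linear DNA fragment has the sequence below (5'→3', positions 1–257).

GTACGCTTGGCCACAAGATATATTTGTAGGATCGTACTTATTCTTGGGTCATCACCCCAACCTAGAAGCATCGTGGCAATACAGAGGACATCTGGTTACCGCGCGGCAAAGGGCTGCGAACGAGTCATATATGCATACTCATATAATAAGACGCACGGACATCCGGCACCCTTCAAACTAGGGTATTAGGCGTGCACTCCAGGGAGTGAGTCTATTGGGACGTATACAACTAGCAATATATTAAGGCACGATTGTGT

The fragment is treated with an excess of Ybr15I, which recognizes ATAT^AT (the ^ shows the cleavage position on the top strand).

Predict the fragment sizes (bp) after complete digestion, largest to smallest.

109, 109, 21, 18 bp

Ybr15I sites (ATATAT) start at positions 18, 127, 236.
Ybr15I cuts after base 4 of each site, so after positions 21, 130, 239.
Linear molecule, 3 cuts → 4 fragments:
  1–21 → 21 bp
  22–130 → 109 bp
  131–239 → 109 bp
  240–257 → 18 bp
Sorted largest to smallest: 109, 109, 21, 18 bp.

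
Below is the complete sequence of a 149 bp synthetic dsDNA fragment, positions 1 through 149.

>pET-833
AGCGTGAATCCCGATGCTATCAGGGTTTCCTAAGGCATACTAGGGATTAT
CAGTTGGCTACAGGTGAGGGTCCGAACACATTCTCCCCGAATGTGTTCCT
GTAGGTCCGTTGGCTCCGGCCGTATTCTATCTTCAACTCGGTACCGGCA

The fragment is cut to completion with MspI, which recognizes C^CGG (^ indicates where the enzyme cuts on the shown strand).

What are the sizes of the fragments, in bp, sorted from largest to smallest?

MspI sites (CCGG) start at positions 116, 144.
MspI cuts after the first base of each site, so after positions 116, 144.
Linear molecule, 2 cuts → 3 fragments:
  1–116 → 116 bp
  117–144 → 28 bp
  145–149 → 5 bp
Sorted largest to smallest: 116, 28, 5 bp.

116, 28, 5 bp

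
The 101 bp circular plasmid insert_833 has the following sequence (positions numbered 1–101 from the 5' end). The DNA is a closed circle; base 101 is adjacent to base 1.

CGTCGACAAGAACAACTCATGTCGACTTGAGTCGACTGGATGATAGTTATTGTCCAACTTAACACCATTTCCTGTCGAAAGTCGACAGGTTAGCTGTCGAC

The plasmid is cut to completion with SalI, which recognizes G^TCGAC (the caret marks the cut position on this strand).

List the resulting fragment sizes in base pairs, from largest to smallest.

SalI sites (GTCGAC) start at positions 2, 21, 31, 81, 96.
SalI cuts after the first base of each site, so after positions 2, 21, 31, 81, 96.
Circular molecule, 5 cuts → 5 fragments:
  3–21 → 19 bp
  22–31 → 10 bp
  32–81 → 50 bp
  82–96 → 15 bp
  97–101 then 1–2 → 5 + 2 = 7 bp
Sorted largest to smallest: 50, 19, 15, 10, 7 bp.

50, 19, 15, 10, 7 bp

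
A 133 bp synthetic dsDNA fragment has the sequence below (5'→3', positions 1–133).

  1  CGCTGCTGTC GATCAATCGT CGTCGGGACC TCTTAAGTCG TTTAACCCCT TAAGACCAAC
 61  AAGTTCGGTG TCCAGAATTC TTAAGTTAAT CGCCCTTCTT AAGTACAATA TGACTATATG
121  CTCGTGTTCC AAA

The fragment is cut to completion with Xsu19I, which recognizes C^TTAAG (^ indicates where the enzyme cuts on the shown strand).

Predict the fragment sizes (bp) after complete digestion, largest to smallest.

35, 32, 31, 18, 17 bp

Xsu19I sites (CTTAAG) start at positions 32, 49, 80, 98.
Xsu19I cuts after the first base of each site, so after positions 32, 49, 80, 98.
Linear molecule, 4 cuts → 5 fragments:
  1–32 → 32 bp
  33–49 → 17 bp
  50–80 → 31 bp
  81–98 → 18 bp
  99–133 → 35 bp
Sorted largest to smallest: 35, 32, 31, 18, 17 bp.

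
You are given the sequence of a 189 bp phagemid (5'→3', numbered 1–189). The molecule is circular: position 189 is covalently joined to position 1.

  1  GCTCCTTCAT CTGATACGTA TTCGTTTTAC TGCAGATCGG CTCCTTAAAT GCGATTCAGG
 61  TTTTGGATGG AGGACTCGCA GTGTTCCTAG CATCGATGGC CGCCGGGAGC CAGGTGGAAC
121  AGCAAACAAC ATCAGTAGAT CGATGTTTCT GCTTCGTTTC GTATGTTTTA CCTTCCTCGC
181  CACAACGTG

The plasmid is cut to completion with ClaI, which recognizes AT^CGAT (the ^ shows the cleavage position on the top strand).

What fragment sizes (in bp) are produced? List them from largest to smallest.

ClaI sites (ATCGAT) start at positions 92, 139.
ClaI cuts after base 2 of each site, so after positions 93, 140.
Circular molecule, 2 cuts → 2 fragments:
  94–140 → 47 bp
  141–189 then 1–93 → 49 + 93 = 142 bp
Sorted largest to smallest: 142, 47 bp.

142, 47 bp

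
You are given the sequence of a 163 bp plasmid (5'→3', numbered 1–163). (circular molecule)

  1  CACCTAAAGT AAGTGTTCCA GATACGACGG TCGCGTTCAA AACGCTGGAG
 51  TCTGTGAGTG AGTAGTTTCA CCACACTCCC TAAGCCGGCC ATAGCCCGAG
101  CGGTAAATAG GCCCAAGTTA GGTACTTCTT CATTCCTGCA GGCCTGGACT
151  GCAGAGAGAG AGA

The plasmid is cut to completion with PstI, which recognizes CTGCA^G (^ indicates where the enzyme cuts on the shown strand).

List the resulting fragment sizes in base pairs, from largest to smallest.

PstI sites (CTGCAG) start at positions 136, 149.
PstI cuts after base 5 of each site (before the last base), so after positions 140, 153.
Circular molecule, 2 cuts → 2 fragments:
  141–153 → 13 bp
  154–163 then 1–140 → 10 + 140 = 150 bp
Sorted largest to smallest: 150, 13 bp.

150, 13 bp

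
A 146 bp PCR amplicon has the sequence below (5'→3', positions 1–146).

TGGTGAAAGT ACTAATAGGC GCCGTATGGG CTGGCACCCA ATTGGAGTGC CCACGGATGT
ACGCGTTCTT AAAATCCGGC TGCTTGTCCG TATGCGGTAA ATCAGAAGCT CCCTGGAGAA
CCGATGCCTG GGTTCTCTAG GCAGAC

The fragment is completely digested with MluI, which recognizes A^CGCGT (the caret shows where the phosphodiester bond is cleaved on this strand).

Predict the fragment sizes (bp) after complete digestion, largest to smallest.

The MluI site (ACGCGT) starts at position 61.
MluI cuts after the first base of each site, so after position 61.
Linear molecule, 1 cut → 2 fragments:
  1–61 → 61 bp
  62–146 → 85 bp
Sorted largest to smallest: 85, 61 bp.

85, 61 bp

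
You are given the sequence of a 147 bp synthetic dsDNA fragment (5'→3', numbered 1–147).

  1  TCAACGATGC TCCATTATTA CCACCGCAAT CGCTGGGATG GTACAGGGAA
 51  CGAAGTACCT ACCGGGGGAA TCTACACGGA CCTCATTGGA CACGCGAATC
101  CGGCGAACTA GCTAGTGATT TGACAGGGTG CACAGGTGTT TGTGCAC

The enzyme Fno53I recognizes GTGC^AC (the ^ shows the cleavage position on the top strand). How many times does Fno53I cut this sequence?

2

GTGCAC occurs starting at positions 128, 142.
Fno53I cuts at 2 sites.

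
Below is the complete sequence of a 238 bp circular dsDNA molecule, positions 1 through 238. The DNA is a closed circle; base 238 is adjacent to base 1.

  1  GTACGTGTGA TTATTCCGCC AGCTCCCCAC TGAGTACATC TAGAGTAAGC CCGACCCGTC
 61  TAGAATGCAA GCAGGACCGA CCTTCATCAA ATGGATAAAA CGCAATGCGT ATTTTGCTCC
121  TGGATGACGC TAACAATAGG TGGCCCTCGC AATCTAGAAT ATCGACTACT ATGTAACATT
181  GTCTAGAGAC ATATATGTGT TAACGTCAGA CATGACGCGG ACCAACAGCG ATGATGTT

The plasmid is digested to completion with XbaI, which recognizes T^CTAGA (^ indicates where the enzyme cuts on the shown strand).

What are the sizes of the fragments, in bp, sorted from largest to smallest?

XbaI sites (TCTAGA) start at positions 39, 59, 153, 182.
XbaI cuts after the first base of each site, so after positions 39, 59, 153, 182.
Circular molecule, 4 cuts → 4 fragments:
  40–59 → 20 bp
  60–153 → 94 bp
  154–182 → 29 bp
  183–238 then 1–39 → 56 + 39 = 95 bp
Sorted largest to smallest: 95, 94, 29, 20 bp.

95, 94, 29, 20 bp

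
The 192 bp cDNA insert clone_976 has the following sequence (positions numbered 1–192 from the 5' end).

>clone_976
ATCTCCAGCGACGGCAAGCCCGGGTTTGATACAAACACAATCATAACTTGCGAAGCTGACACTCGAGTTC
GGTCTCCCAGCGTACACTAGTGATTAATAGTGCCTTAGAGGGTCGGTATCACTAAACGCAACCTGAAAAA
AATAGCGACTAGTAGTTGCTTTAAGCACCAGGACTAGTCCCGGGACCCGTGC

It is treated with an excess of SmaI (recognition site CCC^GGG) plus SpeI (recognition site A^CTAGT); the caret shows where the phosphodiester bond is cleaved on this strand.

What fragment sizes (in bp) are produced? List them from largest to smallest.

SmaI sites (CCCGGG) start at positions 19, 179.
SmaI cuts after base 3 of each site, so after positions 21, 181.
SpeI sites (ACTAGT) start at positions 86, 148, 173.
SpeI cuts after the first base of each site, so after positions 86, 148, 173.
Combined cut positions: 21, 86, 148, 173, 181.
Linear molecule, 5 cuts → 6 fragments:
  1–21 → 21 bp
  22–86 → 65 bp
  87–148 → 62 bp
  149–173 → 25 bp
  174–181 → 8 bp
  182–192 → 11 bp
Sorted largest to smallest: 65, 62, 25, 21, 11, 8 bp.

65, 62, 25, 21, 11, 8 bp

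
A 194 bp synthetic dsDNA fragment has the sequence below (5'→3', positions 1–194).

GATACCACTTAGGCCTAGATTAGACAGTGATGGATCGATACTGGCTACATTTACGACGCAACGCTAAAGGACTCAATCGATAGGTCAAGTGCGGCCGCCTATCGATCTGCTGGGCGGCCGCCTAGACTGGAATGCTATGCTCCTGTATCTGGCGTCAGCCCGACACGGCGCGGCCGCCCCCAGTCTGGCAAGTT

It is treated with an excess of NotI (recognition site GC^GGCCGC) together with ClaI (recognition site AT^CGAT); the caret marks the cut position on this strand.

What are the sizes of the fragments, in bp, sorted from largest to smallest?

NotI sites (GCGGCCGC) start at positions 91, 114, 170.
NotI cuts after base 2 of each site, so after positions 92, 115, 171.
ClaI sites (ATCGAT) start at positions 34, 76, 101.
ClaI cuts after base 2 of each site, so after positions 35, 77, 102.
Combined cut positions: 35, 77, 92, 102, 115, 171.
Linear molecule, 6 cuts → 7 fragments:
  1–35 → 35 bp
  36–77 → 42 bp
  78–92 → 15 bp
  93–102 → 10 bp
  103–115 → 13 bp
  116–171 → 56 bp
  172–194 → 23 bp
Sorted largest to smallest: 56, 42, 35, 23, 15, 13, 10 bp.

56, 42, 35, 23, 15, 13, 10 bp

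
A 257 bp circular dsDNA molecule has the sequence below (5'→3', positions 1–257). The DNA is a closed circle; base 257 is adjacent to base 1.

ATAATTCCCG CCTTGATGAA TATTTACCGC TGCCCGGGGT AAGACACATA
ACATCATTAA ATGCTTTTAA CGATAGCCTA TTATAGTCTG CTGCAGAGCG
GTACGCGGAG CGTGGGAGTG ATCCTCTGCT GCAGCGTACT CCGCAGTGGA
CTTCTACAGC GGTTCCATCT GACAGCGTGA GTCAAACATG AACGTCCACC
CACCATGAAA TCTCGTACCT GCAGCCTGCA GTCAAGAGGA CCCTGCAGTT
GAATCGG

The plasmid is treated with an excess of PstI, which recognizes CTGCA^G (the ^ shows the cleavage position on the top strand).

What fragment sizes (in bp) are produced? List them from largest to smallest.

PstI sites (CTGCAG) start at positions 91, 129, 219, 226, 243.
PstI cuts after base 5 of each site (before the last base), so after positions 95, 133, 223, 230, 247.
Circular molecule, 5 cuts → 5 fragments:
  96–133 → 38 bp
  134–223 → 90 bp
  224–230 → 7 bp
  231–247 → 17 bp
  248–257 then 1–95 → 10 + 95 = 105 bp
Sorted largest to smallest: 105, 90, 38, 17, 7 bp.

105, 90, 38, 17, 7 bp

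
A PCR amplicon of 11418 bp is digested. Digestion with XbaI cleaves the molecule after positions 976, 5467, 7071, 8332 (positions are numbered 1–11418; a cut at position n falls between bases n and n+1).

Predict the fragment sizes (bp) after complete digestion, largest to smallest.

4491, 3086, 1604, 1261, 976 bp

Linear molecule, 4 cuts → 5 fragments:
  976 − 0 = 976 bp
  5467 − 976 = 4491 bp
  7071 − 5467 = 1604 bp
  8332 − 7071 = 1261 bp
  11418 − 8332 = 3086 bp
Sorted largest to smallest: 4491, 3086, 1604, 1261, 976 bp.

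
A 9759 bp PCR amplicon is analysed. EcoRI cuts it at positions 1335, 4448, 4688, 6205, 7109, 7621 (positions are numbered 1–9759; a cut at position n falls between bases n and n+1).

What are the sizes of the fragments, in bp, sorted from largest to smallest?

3113, 2138, 1517, 1335, 904, 512, 240 bp

Linear molecule, 6 cuts → 7 fragments:
  1335 − 0 = 1335 bp
  4448 − 1335 = 3113 bp
  4688 − 4448 = 240 bp
  6205 − 4688 = 1517 bp
  7109 − 6205 = 904 bp
  7621 − 7109 = 512 bp
  9759 − 7621 = 2138 bp
Sorted largest to smallest: 3113, 2138, 1517, 1335, 904, 512, 240 bp.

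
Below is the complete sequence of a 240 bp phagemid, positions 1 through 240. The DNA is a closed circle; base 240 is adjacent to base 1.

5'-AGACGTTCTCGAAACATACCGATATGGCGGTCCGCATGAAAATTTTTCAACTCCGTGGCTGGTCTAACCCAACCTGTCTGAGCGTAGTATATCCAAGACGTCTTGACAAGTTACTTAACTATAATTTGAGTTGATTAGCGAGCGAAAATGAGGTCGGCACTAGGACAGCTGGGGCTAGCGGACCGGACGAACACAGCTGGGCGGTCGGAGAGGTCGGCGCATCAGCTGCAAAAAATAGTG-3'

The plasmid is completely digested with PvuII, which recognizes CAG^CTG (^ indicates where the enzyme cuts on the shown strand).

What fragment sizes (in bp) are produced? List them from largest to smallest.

PvuII sites (CAGCTG) start at positions 166, 194, 223.
PvuII cuts after base 3 of each site, so after positions 168, 196, 225.
Circular molecule, 3 cuts → 3 fragments:
  169–196 → 28 bp
  197–225 → 29 bp
  226–240 then 1–168 → 15 + 168 = 183 bp
Sorted largest to smallest: 183, 29, 28 bp.

183, 29, 28 bp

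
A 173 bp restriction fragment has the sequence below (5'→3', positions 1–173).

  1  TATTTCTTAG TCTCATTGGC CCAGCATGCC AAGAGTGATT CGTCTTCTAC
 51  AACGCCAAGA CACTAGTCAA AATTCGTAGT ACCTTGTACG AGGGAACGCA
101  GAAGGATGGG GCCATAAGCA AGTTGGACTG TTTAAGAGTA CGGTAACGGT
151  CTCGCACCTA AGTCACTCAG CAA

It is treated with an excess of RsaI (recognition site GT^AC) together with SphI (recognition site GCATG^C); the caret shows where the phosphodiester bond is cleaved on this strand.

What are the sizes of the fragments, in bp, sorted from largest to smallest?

RsaI sites (GTAC) start at positions 79, 86, 138.
RsaI cuts after base 2 of each site, so after positions 80, 87, 139.
The SphI site (GCATGC) starts at position 24.
SphI cuts after base 5 of each site (before the last base), so after position 28.
Combined cut positions: 28, 80, 87, 139.
Linear molecule, 4 cuts → 5 fragments:
  1–28 → 28 bp
  29–80 → 52 bp
  81–87 → 7 bp
  88–139 → 52 bp
  140–173 → 34 bp
Sorted largest to smallest: 52, 52, 34, 28, 7 bp.

52, 52, 34, 28, 7 bp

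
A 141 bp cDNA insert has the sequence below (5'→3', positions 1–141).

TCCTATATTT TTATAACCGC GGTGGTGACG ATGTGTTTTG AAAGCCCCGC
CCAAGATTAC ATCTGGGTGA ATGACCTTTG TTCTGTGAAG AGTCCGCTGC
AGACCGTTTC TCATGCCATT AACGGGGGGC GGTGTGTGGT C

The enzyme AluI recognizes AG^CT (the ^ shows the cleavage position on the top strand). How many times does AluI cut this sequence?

No occurrence of AGCT is present in the sequence.
AluI does not cut: 0 sites.

0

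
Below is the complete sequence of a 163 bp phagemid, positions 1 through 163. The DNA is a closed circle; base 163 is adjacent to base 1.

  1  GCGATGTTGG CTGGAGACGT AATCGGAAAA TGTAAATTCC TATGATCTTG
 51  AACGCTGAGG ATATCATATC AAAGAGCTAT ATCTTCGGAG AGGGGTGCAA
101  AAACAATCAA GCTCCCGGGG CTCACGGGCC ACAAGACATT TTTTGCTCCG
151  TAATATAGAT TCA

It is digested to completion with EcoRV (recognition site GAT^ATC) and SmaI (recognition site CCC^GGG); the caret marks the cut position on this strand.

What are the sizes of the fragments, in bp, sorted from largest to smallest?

109, 54 bp

The EcoRV site (GATATC) starts at position 60.
EcoRV cuts after base 3 of each site, so after position 62.
The SmaI site (CCCGGG) starts at position 114.
SmaI cuts after base 3 of each site, so after position 116.
Combined cut positions: 62, 116.
Circular molecule, 2 cuts → 2 fragments:
  63–116 → 54 bp
  117–163 then 1–62 → 47 + 62 = 109 bp
Sorted largest to smallest: 109, 54 bp.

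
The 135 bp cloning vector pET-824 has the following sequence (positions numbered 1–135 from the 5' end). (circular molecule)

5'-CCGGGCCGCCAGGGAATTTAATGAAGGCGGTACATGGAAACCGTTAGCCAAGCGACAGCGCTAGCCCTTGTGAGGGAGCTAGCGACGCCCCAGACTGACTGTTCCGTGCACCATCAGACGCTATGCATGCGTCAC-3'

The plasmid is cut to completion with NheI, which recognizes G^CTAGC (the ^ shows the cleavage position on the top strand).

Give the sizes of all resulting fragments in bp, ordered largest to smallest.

NheI sites (GCTAGC) start at positions 60, 78.
NheI cuts after the first base of each site, so after positions 60, 78.
Circular molecule, 2 cuts → 2 fragments:
  61–78 → 18 bp
  79–135 then 1–60 → 57 + 60 = 117 bp
Sorted largest to smallest: 117, 18 bp.

117, 18 bp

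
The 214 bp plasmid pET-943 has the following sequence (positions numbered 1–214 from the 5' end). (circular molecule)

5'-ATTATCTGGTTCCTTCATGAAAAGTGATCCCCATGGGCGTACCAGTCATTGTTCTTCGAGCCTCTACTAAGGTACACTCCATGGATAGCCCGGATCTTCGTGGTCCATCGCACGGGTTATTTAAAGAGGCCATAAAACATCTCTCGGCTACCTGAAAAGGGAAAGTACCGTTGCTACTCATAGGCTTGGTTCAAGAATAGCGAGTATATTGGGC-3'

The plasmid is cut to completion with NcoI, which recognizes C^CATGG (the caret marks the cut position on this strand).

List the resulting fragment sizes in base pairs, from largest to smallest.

166, 48 bp

NcoI sites (CCATGG) start at positions 31, 79.
NcoI cuts after the first base of each site, so after positions 31, 79.
Circular molecule, 2 cuts → 2 fragments:
  32–79 → 48 bp
  80–214 then 1–31 → 135 + 31 = 166 bp
Sorted largest to smallest: 166, 48 bp.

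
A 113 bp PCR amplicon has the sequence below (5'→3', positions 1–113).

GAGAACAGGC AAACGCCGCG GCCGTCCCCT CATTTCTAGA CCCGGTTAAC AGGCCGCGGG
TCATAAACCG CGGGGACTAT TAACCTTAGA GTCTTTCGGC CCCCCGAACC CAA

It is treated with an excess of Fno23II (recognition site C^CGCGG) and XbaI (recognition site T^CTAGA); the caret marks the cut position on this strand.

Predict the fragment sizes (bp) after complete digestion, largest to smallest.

45, 19, 19, 16, 14 bp

Fno23II sites (CCGCGG) start at positions 16, 54, 68.
Fno23II cuts after the first base of each site, so after positions 16, 54, 68.
The XbaI site (TCTAGA) starts at position 35.
XbaI cuts after the first base of each site, so after position 35.
Combined cut positions: 16, 35, 54, 68.
Linear molecule, 4 cuts → 5 fragments:
  1–16 → 16 bp
  17–35 → 19 bp
  36–54 → 19 bp
  55–68 → 14 bp
  69–113 → 45 bp
Sorted largest to smallest: 45, 19, 19, 16, 14 bp.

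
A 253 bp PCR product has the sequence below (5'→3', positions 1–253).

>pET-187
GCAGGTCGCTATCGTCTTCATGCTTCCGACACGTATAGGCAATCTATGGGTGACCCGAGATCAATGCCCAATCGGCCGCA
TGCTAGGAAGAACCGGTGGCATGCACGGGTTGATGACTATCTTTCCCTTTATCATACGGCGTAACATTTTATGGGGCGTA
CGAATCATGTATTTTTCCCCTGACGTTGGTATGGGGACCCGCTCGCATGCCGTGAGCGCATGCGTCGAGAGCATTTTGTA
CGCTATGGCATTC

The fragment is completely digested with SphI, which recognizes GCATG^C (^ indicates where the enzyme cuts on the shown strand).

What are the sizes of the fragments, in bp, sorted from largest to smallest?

SphI sites (GCATGC) start at positions 78, 99, 205, 218.
SphI cuts after base 5 of each site (before the last base), so after positions 82, 103, 209, 222.
Linear molecule, 4 cuts → 5 fragments:
  1–82 → 82 bp
  83–103 → 21 bp
  104–209 → 106 bp
  210–222 → 13 bp
  223–253 → 31 bp
Sorted largest to smallest: 106, 82, 31, 21, 13 bp.

106, 82, 31, 21, 13 bp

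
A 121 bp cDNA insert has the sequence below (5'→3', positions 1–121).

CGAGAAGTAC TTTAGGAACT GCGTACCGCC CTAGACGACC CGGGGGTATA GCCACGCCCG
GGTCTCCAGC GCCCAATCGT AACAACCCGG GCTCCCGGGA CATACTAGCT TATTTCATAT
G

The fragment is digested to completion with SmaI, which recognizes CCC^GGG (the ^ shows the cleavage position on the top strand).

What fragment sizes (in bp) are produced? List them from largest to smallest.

41, 29, 25, 18, 8 bp

SmaI sites (CCCGGG) start at positions 39, 57, 86, 94.
SmaI cuts after base 3 of each site, so after positions 41, 59, 88, 96.
Linear molecule, 4 cuts → 5 fragments:
  1–41 → 41 bp
  42–59 → 18 bp
  60–88 → 29 bp
  89–96 → 8 bp
  97–121 → 25 bp
Sorted largest to smallest: 41, 29, 25, 18, 8 bp.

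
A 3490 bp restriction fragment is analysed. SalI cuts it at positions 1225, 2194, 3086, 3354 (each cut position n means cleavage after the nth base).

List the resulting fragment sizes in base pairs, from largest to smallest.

1225, 969, 892, 268, 136 bp

Linear molecule, 4 cuts → 5 fragments:
  1225 − 0 = 1225 bp
  2194 − 1225 = 969 bp
  3086 − 2194 = 892 bp
  3354 − 3086 = 268 bp
  3490 − 3354 = 136 bp
Sorted largest to smallest: 1225, 969, 892, 268, 136 bp.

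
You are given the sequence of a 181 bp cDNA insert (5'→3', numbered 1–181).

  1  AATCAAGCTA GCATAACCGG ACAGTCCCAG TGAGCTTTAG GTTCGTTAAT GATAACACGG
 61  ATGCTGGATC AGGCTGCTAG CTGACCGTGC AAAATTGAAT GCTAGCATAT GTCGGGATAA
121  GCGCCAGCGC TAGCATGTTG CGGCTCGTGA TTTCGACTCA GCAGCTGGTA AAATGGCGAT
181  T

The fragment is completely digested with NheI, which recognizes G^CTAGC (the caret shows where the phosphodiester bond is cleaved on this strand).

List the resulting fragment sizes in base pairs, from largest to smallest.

NheI sites (GCTAGC) start at positions 7, 76, 101, 129.
NheI cuts after the first base of each site, so after positions 7, 76, 101, 129.
Linear molecule, 4 cuts → 5 fragments:
  1–7 → 7 bp
  8–76 → 69 bp
  77–101 → 25 bp
  102–129 → 28 bp
  130–181 → 52 bp
Sorted largest to smallest: 69, 52, 28, 25, 7 bp.

69, 52, 28, 25, 7 bp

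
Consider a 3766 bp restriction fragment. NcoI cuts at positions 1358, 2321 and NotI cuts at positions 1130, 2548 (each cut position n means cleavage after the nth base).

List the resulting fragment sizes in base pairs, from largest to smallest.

1218, 1130, 963, 228, 227 bp

Combined cut positions (sorted): 1130, 1358, 2321, 2548.
Linear molecule, 4 cuts → 5 fragments:
  1130 − 0 = 1130 bp
  1358 − 1130 = 228 bp
  2321 − 1358 = 963 bp
  2548 − 2321 = 227 bp
  3766 − 2548 = 1218 bp
Sorted largest to smallest: 1218, 1130, 963, 228, 227 bp.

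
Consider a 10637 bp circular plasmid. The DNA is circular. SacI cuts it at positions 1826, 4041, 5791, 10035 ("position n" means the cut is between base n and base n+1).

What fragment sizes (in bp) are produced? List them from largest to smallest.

Circular molecule, 4 cuts → 4 fragments:
  4041 − 1826 = 2215 bp
  5791 − 4041 = 1750 bp
  10035 − 5791 = 4244 bp
  wrap: 10637 − 10035 + 1826 = 2428 bp
Sorted largest to smallest: 4244, 2428, 2215, 1750 bp.

4244, 2428, 2215, 1750 bp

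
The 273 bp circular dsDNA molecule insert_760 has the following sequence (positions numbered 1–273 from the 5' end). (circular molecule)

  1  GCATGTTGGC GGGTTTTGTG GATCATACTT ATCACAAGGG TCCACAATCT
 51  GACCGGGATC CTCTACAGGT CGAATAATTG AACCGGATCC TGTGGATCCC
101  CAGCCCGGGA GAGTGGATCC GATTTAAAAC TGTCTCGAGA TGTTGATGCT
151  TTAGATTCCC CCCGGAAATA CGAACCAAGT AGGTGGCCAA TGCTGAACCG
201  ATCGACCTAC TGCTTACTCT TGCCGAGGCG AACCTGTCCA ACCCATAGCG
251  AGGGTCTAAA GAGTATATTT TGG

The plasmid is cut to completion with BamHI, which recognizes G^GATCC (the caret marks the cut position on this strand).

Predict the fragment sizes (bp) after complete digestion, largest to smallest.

214, 29, 21, 9 bp

BamHI sites (GGATCC) start at positions 56, 85, 94, 115.
BamHI cuts after the first base of each site, so after positions 56, 85, 94, 115.
Circular molecule, 4 cuts → 4 fragments:
  57–85 → 29 bp
  86–94 → 9 bp
  95–115 → 21 bp
  116–273 then 1–56 → 158 + 56 = 214 bp
Sorted largest to smallest: 214, 29, 21, 9 bp.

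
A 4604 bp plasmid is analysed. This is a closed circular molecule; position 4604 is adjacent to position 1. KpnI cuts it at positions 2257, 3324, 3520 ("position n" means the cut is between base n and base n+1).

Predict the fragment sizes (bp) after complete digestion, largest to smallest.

3341, 1067, 196 bp

Circular molecule, 3 cuts → 3 fragments:
  3324 − 2257 = 1067 bp
  3520 − 3324 = 196 bp
  wrap: 4604 − 3520 + 2257 = 3341 bp
Sorted largest to smallest: 3341, 1067, 196 bp.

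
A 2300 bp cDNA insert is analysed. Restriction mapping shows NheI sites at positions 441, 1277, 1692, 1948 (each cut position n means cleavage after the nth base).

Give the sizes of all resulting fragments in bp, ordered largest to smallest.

Linear molecule, 4 cuts → 5 fragments:
  441 − 0 = 441 bp
  1277 − 441 = 836 bp
  1692 − 1277 = 415 bp
  1948 − 1692 = 256 bp
  2300 − 1948 = 352 bp
Sorted largest to smallest: 836, 441, 415, 352, 256 bp.

836, 441, 415, 352, 256 bp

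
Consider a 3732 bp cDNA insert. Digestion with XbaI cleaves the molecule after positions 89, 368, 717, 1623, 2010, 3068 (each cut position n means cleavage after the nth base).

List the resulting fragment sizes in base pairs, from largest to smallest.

Linear molecule, 6 cuts → 7 fragments:
  89 − 0 = 89 bp
  368 − 89 = 279 bp
  717 − 368 = 349 bp
  1623 − 717 = 906 bp
  2010 − 1623 = 387 bp
  3068 − 2010 = 1058 bp
  3732 − 3068 = 664 bp
Sorted largest to smallest: 1058, 906, 664, 387, 349, 279, 89 bp.

1058, 906, 664, 387, 349, 279, 89 bp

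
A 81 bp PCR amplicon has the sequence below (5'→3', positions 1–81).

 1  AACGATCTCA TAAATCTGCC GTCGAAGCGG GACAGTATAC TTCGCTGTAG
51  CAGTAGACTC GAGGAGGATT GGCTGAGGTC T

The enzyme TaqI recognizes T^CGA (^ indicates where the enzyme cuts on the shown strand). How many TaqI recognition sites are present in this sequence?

2

TCGA occurs starting at positions 22, 59.
TaqI cuts at 2 sites.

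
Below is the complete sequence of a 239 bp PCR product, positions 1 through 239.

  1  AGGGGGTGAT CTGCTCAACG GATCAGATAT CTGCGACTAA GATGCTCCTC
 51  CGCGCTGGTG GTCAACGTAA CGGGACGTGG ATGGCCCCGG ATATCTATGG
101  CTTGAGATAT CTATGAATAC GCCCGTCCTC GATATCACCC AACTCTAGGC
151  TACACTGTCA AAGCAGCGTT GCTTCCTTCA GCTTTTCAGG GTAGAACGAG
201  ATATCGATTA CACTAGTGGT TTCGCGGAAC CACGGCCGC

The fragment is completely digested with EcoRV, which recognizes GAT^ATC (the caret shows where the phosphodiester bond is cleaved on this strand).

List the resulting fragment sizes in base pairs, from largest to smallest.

69, 64, 37, 28, 25, 16 bp

EcoRV sites (GATATC) start at positions 26, 90, 106, 131, 200.
EcoRV cuts after base 3 of each site, so after positions 28, 92, 108, 133, 202.
Linear molecule, 5 cuts → 6 fragments:
  1–28 → 28 bp
  29–92 → 64 bp
  93–108 → 16 bp
  109–133 → 25 bp
  134–202 → 69 bp
  203–239 → 37 bp
Sorted largest to smallest: 69, 64, 37, 28, 25, 16 bp.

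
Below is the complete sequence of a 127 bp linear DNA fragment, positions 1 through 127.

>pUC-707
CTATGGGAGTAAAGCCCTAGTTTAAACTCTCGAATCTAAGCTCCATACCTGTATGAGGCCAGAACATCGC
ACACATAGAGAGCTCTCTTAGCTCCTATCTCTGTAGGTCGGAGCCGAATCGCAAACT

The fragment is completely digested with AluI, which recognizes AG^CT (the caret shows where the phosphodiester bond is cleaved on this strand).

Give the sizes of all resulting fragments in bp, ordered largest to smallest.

AluI sites (AGCT) start at positions 39, 81, 90.
AluI cuts after base 2 of each site, so after positions 40, 82, 91.
Linear molecule, 3 cuts → 4 fragments:
  1–40 → 40 bp
  41–82 → 42 bp
  83–91 → 9 bp
  92–127 → 36 bp
Sorted largest to smallest: 42, 40, 36, 9 bp.

42, 40, 36, 9 bp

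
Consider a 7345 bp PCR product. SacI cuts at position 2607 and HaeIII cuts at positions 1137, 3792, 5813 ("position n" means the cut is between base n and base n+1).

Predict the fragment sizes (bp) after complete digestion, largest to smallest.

Combined cut positions (sorted): 1137, 2607, 3792, 5813.
Linear molecule, 4 cuts → 5 fragments:
  1137 − 0 = 1137 bp
  2607 − 1137 = 1470 bp
  3792 − 2607 = 1185 bp
  5813 − 3792 = 2021 bp
  7345 − 5813 = 1532 bp
Sorted largest to smallest: 2021, 1532, 1470, 1185, 1137 bp.

2021, 1532, 1470, 1185, 1137 bp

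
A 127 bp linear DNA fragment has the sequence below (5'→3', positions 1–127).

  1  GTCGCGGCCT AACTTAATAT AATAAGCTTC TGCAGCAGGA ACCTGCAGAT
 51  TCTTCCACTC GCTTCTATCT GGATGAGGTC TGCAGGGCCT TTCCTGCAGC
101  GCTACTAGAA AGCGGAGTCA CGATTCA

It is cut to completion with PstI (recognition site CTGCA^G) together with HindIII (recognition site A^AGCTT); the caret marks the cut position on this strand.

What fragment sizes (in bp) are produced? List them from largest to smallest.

37, 29, 24, 14, 13, 10 bp

PstI sites (CTGCAG) start at positions 30, 43, 80, 94.
PstI cuts after base 5 of each site (before the last base), so after positions 34, 47, 84, 98.
The HindIII site (AAGCTT) starts at position 24.
HindIII cuts after the first base of each site, so after position 24.
Combined cut positions: 24, 34, 47, 84, 98.
Linear molecule, 5 cuts → 6 fragments:
  1–24 → 24 bp
  25–34 → 10 bp
  35–47 → 13 bp
  48–84 → 37 bp
  85–98 → 14 bp
  99–127 → 29 bp
Sorted largest to smallest: 37, 29, 24, 14, 13, 10 bp.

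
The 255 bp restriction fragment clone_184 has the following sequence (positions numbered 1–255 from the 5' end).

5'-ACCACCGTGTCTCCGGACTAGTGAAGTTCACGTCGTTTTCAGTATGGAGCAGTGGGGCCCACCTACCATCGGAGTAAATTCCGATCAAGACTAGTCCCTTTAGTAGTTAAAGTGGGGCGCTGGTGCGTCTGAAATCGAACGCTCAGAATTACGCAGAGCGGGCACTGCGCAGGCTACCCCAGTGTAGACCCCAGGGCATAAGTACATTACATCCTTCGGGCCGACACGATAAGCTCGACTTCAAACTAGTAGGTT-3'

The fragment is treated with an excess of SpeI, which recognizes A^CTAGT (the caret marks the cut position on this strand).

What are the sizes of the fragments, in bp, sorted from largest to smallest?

SpeI sites (ACTAGT) start at positions 17, 90, 245.
SpeI cuts after the first base of each site, so after positions 17, 90, 245.
Linear molecule, 3 cuts → 4 fragments:
  1–17 → 17 bp
  18–90 → 73 bp
  91–245 → 155 bp
  246–255 → 10 bp
Sorted largest to smallest: 155, 73, 17, 10 bp.

155, 73, 17, 10 bp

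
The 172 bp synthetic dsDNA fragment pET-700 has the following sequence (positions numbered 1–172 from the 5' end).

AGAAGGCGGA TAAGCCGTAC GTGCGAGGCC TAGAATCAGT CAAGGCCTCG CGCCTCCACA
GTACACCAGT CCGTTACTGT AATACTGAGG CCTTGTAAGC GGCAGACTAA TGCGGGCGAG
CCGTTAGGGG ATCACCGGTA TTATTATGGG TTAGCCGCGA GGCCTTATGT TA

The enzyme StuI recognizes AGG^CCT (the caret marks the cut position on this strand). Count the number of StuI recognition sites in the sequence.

4

AGGCCT occurs starting at positions 26, 43, 88, 160.
StuI cuts at 4 sites.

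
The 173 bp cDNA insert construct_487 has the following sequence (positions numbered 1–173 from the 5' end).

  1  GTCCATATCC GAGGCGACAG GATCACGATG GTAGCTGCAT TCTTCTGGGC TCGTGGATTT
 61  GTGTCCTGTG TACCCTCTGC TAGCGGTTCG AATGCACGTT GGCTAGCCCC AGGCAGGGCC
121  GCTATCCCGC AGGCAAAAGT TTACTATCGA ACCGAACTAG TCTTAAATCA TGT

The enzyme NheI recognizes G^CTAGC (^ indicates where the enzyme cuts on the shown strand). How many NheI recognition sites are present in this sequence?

GCTAGC occurs starting at positions 79, 102.
NheI cuts at 2 sites.

2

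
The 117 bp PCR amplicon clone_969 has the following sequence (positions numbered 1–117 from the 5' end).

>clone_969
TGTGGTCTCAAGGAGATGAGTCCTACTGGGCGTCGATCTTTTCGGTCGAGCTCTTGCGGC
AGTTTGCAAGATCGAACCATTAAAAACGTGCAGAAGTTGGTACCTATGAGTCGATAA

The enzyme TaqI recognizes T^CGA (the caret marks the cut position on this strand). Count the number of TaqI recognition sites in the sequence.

4

TCGA occurs starting at positions 33, 46, 72, 111.
TaqI cuts at 4 sites.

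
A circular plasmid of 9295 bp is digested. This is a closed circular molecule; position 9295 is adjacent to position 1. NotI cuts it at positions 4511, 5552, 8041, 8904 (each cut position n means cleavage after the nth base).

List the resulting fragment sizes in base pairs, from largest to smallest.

4902, 2489, 1041, 863 bp

Circular molecule, 4 cuts → 4 fragments:
  5552 − 4511 = 1041 bp
  8041 − 5552 = 2489 bp
  8904 − 8041 = 863 bp
  wrap: 9295 − 8904 + 4511 = 4902 bp
Sorted largest to smallest: 4902, 2489, 1041, 863 bp.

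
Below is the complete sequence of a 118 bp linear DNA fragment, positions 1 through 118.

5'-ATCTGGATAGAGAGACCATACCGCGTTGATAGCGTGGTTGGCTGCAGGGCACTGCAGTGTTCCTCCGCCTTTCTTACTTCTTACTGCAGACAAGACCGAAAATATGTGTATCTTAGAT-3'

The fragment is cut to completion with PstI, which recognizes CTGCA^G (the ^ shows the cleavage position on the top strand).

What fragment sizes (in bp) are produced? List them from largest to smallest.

46, 32, 30, 10 bp

PstI sites (CTGCAG) start at positions 42, 52, 84.
PstI cuts after base 5 of each site (before the last base), so after positions 46, 56, 88.
Linear molecule, 3 cuts → 4 fragments:
  1–46 → 46 bp
  47–56 → 10 bp
  57–88 → 32 bp
  89–118 → 30 bp
Sorted largest to smallest: 46, 32, 30, 10 bp.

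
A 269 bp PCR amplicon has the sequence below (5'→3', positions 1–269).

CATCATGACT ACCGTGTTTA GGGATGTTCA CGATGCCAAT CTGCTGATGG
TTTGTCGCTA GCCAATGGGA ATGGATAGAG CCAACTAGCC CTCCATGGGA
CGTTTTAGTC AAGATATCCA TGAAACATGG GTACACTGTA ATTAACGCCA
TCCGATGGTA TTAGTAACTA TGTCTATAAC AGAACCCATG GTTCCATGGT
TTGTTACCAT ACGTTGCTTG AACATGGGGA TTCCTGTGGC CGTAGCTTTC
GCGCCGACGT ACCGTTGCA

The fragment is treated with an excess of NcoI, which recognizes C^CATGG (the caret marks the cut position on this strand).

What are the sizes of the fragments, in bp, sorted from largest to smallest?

93, 93, 75, 8 bp

NcoI sites (CCATGG) start at positions 93, 186, 194.
NcoI cuts after the first base of each site, so after positions 93, 186, 194.
Linear molecule, 3 cuts → 4 fragments:
  1–93 → 93 bp
  94–186 → 93 bp
  187–194 → 8 bp
  195–269 → 75 bp
Sorted largest to smallest: 93, 93, 75, 8 bp.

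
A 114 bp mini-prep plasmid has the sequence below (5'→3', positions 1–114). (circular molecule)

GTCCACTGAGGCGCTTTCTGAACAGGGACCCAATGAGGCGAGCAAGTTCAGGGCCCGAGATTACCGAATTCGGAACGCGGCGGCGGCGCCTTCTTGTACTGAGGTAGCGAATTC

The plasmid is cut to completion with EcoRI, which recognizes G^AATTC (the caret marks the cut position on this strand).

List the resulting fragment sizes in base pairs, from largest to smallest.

71, 43 bp

EcoRI sites (GAATTC) start at positions 66, 109.
EcoRI cuts after the first base of each site, so after positions 66, 109.
Circular molecule, 2 cuts → 2 fragments:
  67–109 → 43 bp
  110–114 then 1–66 → 5 + 66 = 71 bp
Sorted largest to smallest: 71, 43 bp.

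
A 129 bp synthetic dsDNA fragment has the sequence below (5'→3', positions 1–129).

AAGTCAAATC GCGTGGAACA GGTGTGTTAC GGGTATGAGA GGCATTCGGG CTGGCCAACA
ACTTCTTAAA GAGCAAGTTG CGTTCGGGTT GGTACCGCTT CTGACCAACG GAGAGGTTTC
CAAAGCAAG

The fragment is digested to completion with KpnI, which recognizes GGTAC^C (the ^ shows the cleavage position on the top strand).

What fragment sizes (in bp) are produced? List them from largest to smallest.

95, 34 bp

The KpnI site (GGTACC) starts at position 91.
KpnI cuts after base 5 of each site (before the last base), so after position 95.
Linear molecule, 1 cut → 2 fragments:
  1–95 → 95 bp
  96–129 → 34 bp
Sorted largest to smallest: 95, 34 bp.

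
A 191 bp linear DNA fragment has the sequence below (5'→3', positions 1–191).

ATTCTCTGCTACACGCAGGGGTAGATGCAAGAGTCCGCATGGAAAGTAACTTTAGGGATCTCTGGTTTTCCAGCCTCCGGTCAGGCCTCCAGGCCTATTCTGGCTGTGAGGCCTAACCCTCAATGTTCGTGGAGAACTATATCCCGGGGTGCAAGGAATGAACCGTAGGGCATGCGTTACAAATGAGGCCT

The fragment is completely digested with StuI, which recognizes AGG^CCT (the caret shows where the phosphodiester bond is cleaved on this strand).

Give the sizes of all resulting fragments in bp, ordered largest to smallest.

85, 77, 18, 8, 3 bp

StuI sites (AGGCCT) start at positions 83, 91, 109, 186.
StuI cuts after base 3 of each site, so after positions 85, 93, 111, 188.
Linear molecule, 4 cuts → 5 fragments:
  1–85 → 85 bp
  86–93 → 8 bp
  94–111 → 18 bp
  112–188 → 77 bp
  189–191 → 3 bp
Sorted largest to smallest: 85, 77, 18, 8, 3 bp.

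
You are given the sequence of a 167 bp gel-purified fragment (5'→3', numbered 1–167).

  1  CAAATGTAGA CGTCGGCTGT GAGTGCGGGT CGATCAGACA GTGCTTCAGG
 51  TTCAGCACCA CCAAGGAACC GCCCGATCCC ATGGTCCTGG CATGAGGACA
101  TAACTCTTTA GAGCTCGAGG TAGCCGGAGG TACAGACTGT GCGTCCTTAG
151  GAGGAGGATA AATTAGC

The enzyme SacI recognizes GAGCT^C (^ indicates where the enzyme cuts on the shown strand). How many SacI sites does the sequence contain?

1

GAGCTC occurs starting at position 111.
SacI cuts at 1 site.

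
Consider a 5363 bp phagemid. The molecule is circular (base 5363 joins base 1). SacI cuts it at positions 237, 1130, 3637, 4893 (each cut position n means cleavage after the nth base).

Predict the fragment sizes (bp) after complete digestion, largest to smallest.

Circular molecule, 4 cuts → 4 fragments:
  1130 − 237 = 893 bp
  3637 − 1130 = 2507 bp
  4893 − 3637 = 1256 bp
  wrap: 5363 − 4893 + 237 = 707 bp
Sorted largest to smallest: 2507, 1256, 893, 707 bp.

2507, 1256, 893, 707 bp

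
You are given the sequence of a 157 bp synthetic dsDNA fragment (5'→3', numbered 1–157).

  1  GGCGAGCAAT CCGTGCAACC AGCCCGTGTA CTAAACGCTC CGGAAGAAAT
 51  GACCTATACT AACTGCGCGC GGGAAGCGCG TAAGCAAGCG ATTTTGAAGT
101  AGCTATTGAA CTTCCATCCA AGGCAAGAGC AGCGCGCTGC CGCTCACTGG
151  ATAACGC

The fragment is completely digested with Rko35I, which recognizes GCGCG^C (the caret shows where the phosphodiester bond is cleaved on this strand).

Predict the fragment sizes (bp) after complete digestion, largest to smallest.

Rko35I sites (GCGCGC) start at positions 65, 132.
Rko35I cuts after base 5 of each site (before the last base), so after positions 69, 136.
Linear molecule, 2 cuts → 3 fragments:
  1–69 → 69 bp
  70–136 → 67 bp
  137–157 → 21 bp
Sorted largest to smallest: 69, 67, 21 bp.

69, 67, 21 bp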